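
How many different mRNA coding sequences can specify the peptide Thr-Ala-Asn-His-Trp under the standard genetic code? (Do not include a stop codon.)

64

Thr: 4 codons.
Ala: 4 codons.
Asn: 2 codons.
His: 2 codons.
Trp: 1 codon.
4 × 4 × 2 × 2 × 1 = 64.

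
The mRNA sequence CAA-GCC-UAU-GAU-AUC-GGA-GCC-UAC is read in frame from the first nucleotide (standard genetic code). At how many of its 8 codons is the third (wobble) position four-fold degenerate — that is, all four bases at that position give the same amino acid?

Codon 1 CAA (Gln): third position 2-fold.
Codon 2 GCC (Ala): third position 4-fold.
Codon 3 UAU (Tyr): third position 2-fold.
Codon 4 GAU (Asp): third position 2-fold.
Codon 5 AUC (Ile): third position 3-fold.
Codon 6 GGA (Gly): third position 4-fold.
Codon 7 GCC (Ala): third position 4-fold.
Codon 8 UAC (Tyr): third position 2-fold.
Four-fold degenerate third positions: 3.

3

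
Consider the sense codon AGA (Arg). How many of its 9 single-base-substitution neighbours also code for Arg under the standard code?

2

Position 1: CGA → 1 synonymous.
Position 2: none → 0 synonymous.
Position 3: AGG → 1 synonymous.
Total: 1 + 0 + 1 = 2.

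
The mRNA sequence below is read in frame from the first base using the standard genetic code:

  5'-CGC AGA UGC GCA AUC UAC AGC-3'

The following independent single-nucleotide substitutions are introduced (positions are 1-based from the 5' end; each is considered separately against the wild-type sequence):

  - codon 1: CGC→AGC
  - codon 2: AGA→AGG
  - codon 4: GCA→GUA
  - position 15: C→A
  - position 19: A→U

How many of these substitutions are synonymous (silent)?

Codon 1: CGC (Arg) → AGC (Ser) — missense.
Codon 2: AGA (Arg) → AGG (Arg) — synonymous.
Codon 4: GCA (Ala) → GUA (Val) — missense.
Codon 5: AUC (Ile) → AUA (Ile) — synonymous.
Codon 7: AGC (Ser) → UGC (Cys) — missense.
Synonymous: 2 of 5.

2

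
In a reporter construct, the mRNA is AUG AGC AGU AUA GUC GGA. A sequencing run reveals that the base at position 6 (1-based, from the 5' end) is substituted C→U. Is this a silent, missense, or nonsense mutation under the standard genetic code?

Position 6 falls in codon 2: AGC → Ser.
After the substitution the codon is AGU → Ser.
Both encode Ser, so the change is synonymous.

silent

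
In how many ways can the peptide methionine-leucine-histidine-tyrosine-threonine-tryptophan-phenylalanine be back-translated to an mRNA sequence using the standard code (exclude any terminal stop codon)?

Met: 1 codon.
Leu: 6 codons.
His: 2 codons.
Tyr: 2 codons.
Thr: 4 codons.
Trp: 1 codon.
Phe: 2 codons.
1 × 6 × 2 × 2 × 4 × 1 × 2 = 192.

192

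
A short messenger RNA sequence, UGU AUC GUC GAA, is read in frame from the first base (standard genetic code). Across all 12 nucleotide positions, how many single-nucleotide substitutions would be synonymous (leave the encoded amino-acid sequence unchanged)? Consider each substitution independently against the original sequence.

Codon 1 (UGU, Cys): 1 synonymous substitution.
Codon 2 (AUC, Ile): 2 synonymous substitutions.
Codon 3 (GUC, Val): 3 synonymous substitutions.
Codon 4 (GAA, Glu): 1 synonymous substitution.
Total: 1 + 2 + 3 + 1 = 7.

7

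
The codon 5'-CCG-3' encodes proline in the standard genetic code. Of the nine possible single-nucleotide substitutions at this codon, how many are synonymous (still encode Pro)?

3

Position 1: none → 0 synonymous.
Position 2: none → 0 synonymous.
Position 3: CCT, CCC, CCA → 3 synonymous.
Total: 0 + 0 + 3 = 3.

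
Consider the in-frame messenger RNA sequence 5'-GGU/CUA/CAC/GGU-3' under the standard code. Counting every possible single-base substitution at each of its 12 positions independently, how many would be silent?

Codon 1 (GGU, Gly): 3 synonymous substitutions.
Codon 2 (CUA, Leu): 4 synonymous substitutions.
Codon 3 (CAC, His): 1 synonymous substitution.
Codon 4 (GGU, Gly): 3 synonymous substitutions.
Total: 3 + 4 + 1 + 3 = 11.

11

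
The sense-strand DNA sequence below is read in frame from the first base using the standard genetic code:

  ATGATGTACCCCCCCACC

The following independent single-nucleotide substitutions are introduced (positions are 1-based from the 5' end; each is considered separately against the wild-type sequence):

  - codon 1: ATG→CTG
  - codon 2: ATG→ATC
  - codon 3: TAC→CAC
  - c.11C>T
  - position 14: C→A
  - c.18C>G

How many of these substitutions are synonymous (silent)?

Codon 1: ATG (Met) → CTG (Leu) — missense.
Codon 2: ATG (Met) → ATC (Ile) — missense.
Codon 3: TAC (Tyr) → CAC (His) — missense.
Codon 4: CCC (Pro) → CTC (Leu) — missense.
Codon 5: CCC (Pro) → CAC (His) — missense.
Codon 6: ACC (Thr) → ACG (Thr) — synonymous.
Synonymous: 1 of 6.

1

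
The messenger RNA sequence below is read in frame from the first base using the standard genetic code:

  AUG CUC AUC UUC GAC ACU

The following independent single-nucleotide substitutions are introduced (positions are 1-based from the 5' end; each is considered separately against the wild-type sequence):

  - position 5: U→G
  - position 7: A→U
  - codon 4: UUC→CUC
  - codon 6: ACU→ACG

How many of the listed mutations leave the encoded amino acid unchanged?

Codon 2: CUC (Leu) → CGC (Arg) — missense.
Codon 3: AUC (Ile) → UUC (Phe) — missense.
Codon 4: UUC (Phe) → CUC (Leu) — missense.
Codon 6: ACU (Thr) → ACG (Thr) — synonymous.
Synonymous: 1 of 4.

1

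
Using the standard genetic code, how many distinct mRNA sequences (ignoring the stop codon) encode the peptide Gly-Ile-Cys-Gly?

96

Gly: 4 codons.
Ile: 3 codons.
Cys: 2 codons.
Gly: 4 codons.
4 × 3 × 2 × 4 = 96.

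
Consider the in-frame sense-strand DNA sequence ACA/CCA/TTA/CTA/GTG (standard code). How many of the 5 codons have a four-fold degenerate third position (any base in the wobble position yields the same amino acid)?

4

Codon 1 ACA (Thr): third position 4-fold.
Codon 2 CCA (Pro): third position 4-fold.
Codon 3 TTA (Leu): third position 2-fold.
Codon 4 CTA (Leu): third position 4-fold.
Codon 5 GTG (Val): third position 4-fold.
Four-fold degenerate third positions: 4.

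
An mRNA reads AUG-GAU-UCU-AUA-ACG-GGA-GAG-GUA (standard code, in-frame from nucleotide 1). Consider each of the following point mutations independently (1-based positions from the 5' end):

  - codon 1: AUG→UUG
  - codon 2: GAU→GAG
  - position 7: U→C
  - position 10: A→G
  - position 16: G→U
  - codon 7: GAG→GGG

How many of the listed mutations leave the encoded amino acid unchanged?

0

Codon 1: AUG (Met) → UUG (Leu) — missense.
Codon 2: GAU (Asp) → GAG (Glu) — missense.
Codon 3: UCU (Ser) → CCU (Pro) — missense.
Codon 4: AUA (Ile) → GUA (Val) — missense.
Codon 6: GGA (Gly) → UGA (Stop) — nonsense.
Codon 7: GAG (Glu) → GGG (Gly) — missense.
Synonymous: 0 of 6.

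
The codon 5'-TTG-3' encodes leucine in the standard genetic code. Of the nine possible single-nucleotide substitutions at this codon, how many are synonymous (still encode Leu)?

2

Position 1: CTG → 1 synonymous.
Position 2: none → 0 synonymous.
Position 3: TTA → 1 synonymous.
Total: 1 + 0 + 1 = 2.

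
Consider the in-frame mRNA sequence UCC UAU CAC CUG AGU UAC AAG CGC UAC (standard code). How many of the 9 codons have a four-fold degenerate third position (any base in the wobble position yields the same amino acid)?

3

Codon 1 UCC (Ser): third position 4-fold.
Codon 2 UAU (Tyr): third position 2-fold.
Codon 3 CAC (His): third position 2-fold.
Codon 4 CUG (Leu): third position 4-fold.
Codon 5 AGU (Ser): third position 2-fold.
Codon 6 UAC (Tyr): third position 2-fold.
Codon 7 AAG (Lys): third position 2-fold.
Codon 8 CGC (Arg): third position 4-fold.
Codon 9 UAC (Tyr): third position 2-fold.
Four-fold degenerate third positions: 3.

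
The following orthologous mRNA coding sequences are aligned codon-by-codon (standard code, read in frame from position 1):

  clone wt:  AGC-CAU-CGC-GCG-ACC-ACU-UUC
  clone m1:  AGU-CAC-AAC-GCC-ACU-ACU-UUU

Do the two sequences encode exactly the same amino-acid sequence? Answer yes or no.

no

Codon 1: AGC Ser / AGU Ser — synonymous.
Codon 2: CAU His / CAC His — synonymous.
Codon 3: CGC Arg / AAC Asn — nonsynonymous.
Codon 4: GCG Ala / GCC Ala — synonymous.
Codon 5: ACC Thr / ACU Thr — synonymous.
Codon 6: ACU Thr / ACU Thr — identical.
Codon 7: UUC Phe / UUU Phe — synonymous.
Nonsynonymous differences: 1 → different protein.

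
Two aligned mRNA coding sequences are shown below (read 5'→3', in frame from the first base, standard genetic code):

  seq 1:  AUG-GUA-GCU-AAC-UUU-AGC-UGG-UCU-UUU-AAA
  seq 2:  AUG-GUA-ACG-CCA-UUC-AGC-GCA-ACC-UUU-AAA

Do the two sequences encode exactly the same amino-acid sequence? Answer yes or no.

Codon 1: AUG Met / AUG Met — identical.
Codon 2: GUA Val / GUA Val — identical.
Codon 3: GCU Ala / ACG Thr — nonsynonymous.
Codon 4: AAC Asn / CCA Pro — nonsynonymous.
Codon 5: UUU Phe / UUC Phe — synonymous.
Codon 6: AGC Ser / AGC Ser — identical.
Codon 7: UGG Trp / GCA Ala — nonsynonymous.
Codon 8: UCU Ser / ACC Thr — nonsynonymous.
Codon 9: UUU Phe / UUU Phe — identical.
Codon 10: AAA Lys / AAA Lys — identical.
Nonsynonymous differences: 4 → different protein.

no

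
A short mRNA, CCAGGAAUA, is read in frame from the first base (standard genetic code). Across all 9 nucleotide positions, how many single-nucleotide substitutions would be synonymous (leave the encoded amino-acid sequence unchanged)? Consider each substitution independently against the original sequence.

Codon 1 (CCA, Pro): 3 synonymous substitutions.
Codon 2 (GGA, Gly): 3 synonymous substitutions.
Codon 3 (AUA, Ile): 2 synonymous substitutions.
Total: 3 + 3 + 2 = 8.

8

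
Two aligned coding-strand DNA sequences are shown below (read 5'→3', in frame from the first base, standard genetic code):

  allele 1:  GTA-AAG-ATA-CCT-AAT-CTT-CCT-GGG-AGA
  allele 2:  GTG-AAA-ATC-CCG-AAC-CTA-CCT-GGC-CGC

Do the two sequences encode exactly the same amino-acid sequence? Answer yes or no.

Codon 1: GTA Val / GTG Val — synonymous.
Codon 2: AAG Lys / AAA Lys — synonymous.
Codon 3: ATA Ile / ATC Ile — synonymous.
Codon 4: CCT Pro / CCG Pro — synonymous.
Codon 5: AAT Asn / AAC Asn — synonymous.
Codon 6: CTT Leu / CTA Leu — synonymous.
Codon 7: CCT Pro / CCT Pro — identical.
Codon 8: GGG Gly / GGC Gly — synonymous.
Codon 9: AGA Arg / CGC Arg — synonymous.
Nonsynonymous differences: 0 → same protein.

yes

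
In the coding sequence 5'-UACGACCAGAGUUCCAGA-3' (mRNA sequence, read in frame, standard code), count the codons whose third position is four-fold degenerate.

Codon 1 UAC (Tyr): third position 2-fold.
Codon 2 GAC (Asp): third position 2-fold.
Codon 3 CAG (Gln): third position 2-fold.
Codon 4 AGU (Ser): third position 2-fold.
Codon 5 UCC (Ser): third position 4-fold.
Codon 6 AGA (Arg): third position 2-fold.
Four-fold degenerate third positions: 1.

1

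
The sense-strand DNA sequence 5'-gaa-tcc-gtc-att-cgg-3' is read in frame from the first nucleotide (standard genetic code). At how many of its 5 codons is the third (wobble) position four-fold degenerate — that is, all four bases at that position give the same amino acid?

3

Codon 1 GAA (Glu): third position 2-fold.
Codon 2 TCC (Ser): third position 4-fold.
Codon 3 GTC (Val): third position 4-fold.
Codon 4 ATT (Ile): third position 3-fold.
Codon 5 CGG (Arg): third position 4-fold.
Four-fold degenerate third positions: 3.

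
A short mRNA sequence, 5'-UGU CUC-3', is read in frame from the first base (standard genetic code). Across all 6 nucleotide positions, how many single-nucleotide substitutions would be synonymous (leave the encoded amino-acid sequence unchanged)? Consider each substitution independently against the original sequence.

Codon 1 (UGU, Cys): 1 synonymous substitution.
Codon 2 (CUC, Leu): 3 synonymous substitutions.
Total: 1 + 3 = 4.

4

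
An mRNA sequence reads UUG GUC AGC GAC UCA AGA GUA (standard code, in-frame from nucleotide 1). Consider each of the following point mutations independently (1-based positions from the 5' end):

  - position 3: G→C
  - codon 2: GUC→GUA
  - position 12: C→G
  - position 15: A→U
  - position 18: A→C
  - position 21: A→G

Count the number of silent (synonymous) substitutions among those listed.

Codon 1: UUG (Leu) → UUC (Phe) — missense.
Codon 2: GUC (Val) → GUA (Val) — synonymous.
Codon 4: GAC (Asp) → GAG (Glu) — missense.
Codon 5: UCA (Ser) → UCU (Ser) — synonymous.
Codon 6: AGA (Arg) → AGC (Ser) — missense.
Codon 7: GUA (Val) → GUG (Val) — synonymous.
Synonymous: 3 of 6.

3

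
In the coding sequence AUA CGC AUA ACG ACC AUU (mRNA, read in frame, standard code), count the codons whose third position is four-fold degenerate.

3

Codon 1 AUA (Ile): third position 3-fold.
Codon 2 CGC (Arg): third position 4-fold.
Codon 3 AUA (Ile): third position 3-fold.
Codon 4 ACG (Thr): third position 4-fold.
Codon 5 ACC (Thr): third position 4-fold.
Codon 6 AUU (Ile): third position 3-fold.
Four-fold degenerate third positions: 3.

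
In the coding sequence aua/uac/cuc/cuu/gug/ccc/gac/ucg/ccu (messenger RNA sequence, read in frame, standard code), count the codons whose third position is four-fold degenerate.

Codon 1 AUA (Ile): third position 3-fold.
Codon 2 UAC (Tyr): third position 2-fold.
Codon 3 CUC (Leu): third position 4-fold.
Codon 4 CUU (Leu): third position 4-fold.
Codon 5 GUG (Val): third position 4-fold.
Codon 6 CCC (Pro): third position 4-fold.
Codon 7 GAC (Asp): third position 2-fold.
Codon 8 UCG (Ser): third position 4-fold.
Codon 9 CCU (Pro): third position 4-fold.
Four-fold degenerate third positions: 6.

6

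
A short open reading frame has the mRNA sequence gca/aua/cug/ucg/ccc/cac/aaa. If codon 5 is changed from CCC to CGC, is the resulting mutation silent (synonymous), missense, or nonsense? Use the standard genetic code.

missense

Position 14 falls in codon 5: CCC → Pro.
After the substitution the codon is CGC → Arg.
Pro ≠ Arg, so this is a missense mutation.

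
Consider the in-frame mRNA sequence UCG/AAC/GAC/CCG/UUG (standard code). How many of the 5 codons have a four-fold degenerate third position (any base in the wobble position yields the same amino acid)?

Codon 1 UCG (Ser): third position 4-fold.
Codon 2 AAC (Asn): third position 2-fold.
Codon 3 GAC (Asp): third position 2-fold.
Codon 4 CCG (Pro): third position 4-fold.
Codon 5 UUG (Leu): third position 2-fold.
Four-fold degenerate third positions: 2.

2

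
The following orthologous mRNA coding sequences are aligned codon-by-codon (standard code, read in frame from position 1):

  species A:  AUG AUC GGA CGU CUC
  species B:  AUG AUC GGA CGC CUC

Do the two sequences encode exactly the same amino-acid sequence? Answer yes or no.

yes

Codon 1: AUG Met / AUG Met — identical.
Codon 2: AUC Ile / AUC Ile — identical.
Codon 3: GGA Gly / GGA Gly — identical.
Codon 4: CGU Arg / CGC Arg — synonymous.
Codon 5: CUC Leu / CUC Leu — identical.
Nonsynonymous differences: 0 → same protein.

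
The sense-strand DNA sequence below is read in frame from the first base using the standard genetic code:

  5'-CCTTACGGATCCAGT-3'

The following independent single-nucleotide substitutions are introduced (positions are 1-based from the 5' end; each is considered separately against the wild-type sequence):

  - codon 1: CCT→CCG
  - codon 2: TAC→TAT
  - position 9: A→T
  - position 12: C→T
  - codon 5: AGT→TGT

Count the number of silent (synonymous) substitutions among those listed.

Codon 1: CCT (Pro) → CCG (Pro) — synonymous.
Codon 2: TAC (Tyr) → TAT (Tyr) — synonymous.
Codon 3: GGA (Gly) → GGT (Gly) — synonymous.
Codon 4: TCC (Ser) → TCT (Ser) — synonymous.
Codon 5: AGT (Ser) → TGT (Cys) — missense.
Synonymous: 4 of 5.

4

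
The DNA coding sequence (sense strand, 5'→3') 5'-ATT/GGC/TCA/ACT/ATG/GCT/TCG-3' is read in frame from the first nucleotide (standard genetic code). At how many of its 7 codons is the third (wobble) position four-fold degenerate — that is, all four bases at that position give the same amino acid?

Codon 1 ATT (Ile): third position 3-fold.
Codon 2 GGC (Gly): third position 4-fold.
Codon 3 TCA (Ser): third position 4-fold.
Codon 4 ACT (Thr): third position 4-fold.
Codon 5 ATG (Met): third position 1-fold.
Codon 6 GCT (Ala): third position 4-fold.
Codon 7 TCG (Ser): third position 4-fold.
Four-fold degenerate third positions: 5.

5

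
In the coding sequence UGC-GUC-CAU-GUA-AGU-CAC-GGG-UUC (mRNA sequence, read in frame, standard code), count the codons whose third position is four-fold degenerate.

3

Codon 1 UGC (Cys): third position 2-fold.
Codon 2 GUC (Val): third position 4-fold.
Codon 3 CAU (His): third position 2-fold.
Codon 4 GUA (Val): third position 4-fold.
Codon 5 AGU (Ser): third position 2-fold.
Codon 6 CAC (His): third position 2-fold.
Codon 7 GGG (Gly): third position 4-fold.
Codon 8 UUC (Phe): third position 2-fold.
Four-fold degenerate third positions: 3.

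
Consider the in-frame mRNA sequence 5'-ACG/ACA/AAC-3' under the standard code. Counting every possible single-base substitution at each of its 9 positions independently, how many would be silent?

Codon 1 (ACG, Thr): 3 synonymous substitutions.
Codon 2 (ACA, Thr): 3 synonymous substitutions.
Codon 3 (AAC, Asn): 1 synonymous substitution.
Total: 3 + 3 + 1 = 7.

7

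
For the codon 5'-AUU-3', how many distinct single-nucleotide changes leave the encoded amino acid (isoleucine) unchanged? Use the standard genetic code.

2

Position 1: none → 0 synonymous.
Position 2: none → 0 synonymous.
Position 3: AUC, AUA → 2 synonymous.
Total: 0 + 0 + 2 = 2.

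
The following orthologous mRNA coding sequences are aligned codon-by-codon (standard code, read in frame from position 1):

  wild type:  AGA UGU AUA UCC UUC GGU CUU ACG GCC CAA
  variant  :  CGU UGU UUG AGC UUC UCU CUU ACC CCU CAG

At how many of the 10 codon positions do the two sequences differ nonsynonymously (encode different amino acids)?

3

Codon 1: AGA Arg / CGU Arg — synonymous.
Codon 2: UGU Cys / UGU Cys — identical.
Codon 3: AUA Ile / UUG Leu — nonsynonymous.
Codon 4: UCC Ser / AGC Ser — synonymous.
Codon 5: UUC Phe / UUC Phe — identical.
Codon 6: GGU Gly / UCU Ser — nonsynonymous.
Codon 7: CUU Leu / CUU Leu — identical.
Codon 8: ACG Thr / ACC Thr — synonymous.
Codon 9: GCC Ala / CCU Pro — nonsynonymous.
Codon 10: CAA Gln / CAG Gln — synonymous.
Nonsynonymous differences: 3.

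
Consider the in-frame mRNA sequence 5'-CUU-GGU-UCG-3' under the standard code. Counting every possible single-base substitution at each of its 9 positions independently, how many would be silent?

9

Codon 1 (CUU, Leu): 3 synonymous substitutions.
Codon 2 (GGU, Gly): 3 synonymous substitutions.
Codon 3 (UCG, Ser): 3 synonymous substitutions.
Total: 3 + 3 + 3 = 9.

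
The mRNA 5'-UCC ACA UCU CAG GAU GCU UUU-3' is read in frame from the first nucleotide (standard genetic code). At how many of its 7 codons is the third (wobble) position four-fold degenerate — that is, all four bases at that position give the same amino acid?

4

Codon 1 UCC (Ser): third position 4-fold.
Codon 2 ACA (Thr): third position 4-fold.
Codon 3 UCU (Ser): third position 4-fold.
Codon 4 CAG (Gln): third position 2-fold.
Codon 5 GAU (Asp): third position 2-fold.
Codon 6 GCU (Ala): third position 4-fold.
Codon 7 UUU (Phe): third position 2-fold.
Four-fold degenerate third positions: 4.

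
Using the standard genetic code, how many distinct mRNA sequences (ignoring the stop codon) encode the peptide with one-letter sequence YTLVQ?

384

Tyr: 2 codons.
Thr: 4 codons.
Leu: 6 codons.
Val: 4 codons.
Gln: 2 codons.
2 × 4 × 6 × 4 × 2 = 384.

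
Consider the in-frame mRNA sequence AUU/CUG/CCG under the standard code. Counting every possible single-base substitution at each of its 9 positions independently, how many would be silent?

9

Codon 1 (AUU, Ile): 2 synonymous substitutions.
Codon 2 (CUG, Leu): 4 synonymous substitutions.
Codon 3 (CCG, Pro): 3 synonymous substitutions.
Total: 2 + 4 + 3 = 9.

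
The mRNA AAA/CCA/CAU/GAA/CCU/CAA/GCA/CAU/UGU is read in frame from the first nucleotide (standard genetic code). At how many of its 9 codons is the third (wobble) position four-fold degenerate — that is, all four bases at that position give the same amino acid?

Codon 1 AAA (Lys): third position 2-fold.
Codon 2 CCA (Pro): third position 4-fold.
Codon 3 CAU (His): third position 2-fold.
Codon 4 GAA (Glu): third position 2-fold.
Codon 5 CCU (Pro): third position 4-fold.
Codon 6 CAA (Gln): third position 2-fold.
Codon 7 GCA (Ala): third position 4-fold.
Codon 8 CAU (His): third position 2-fold.
Codon 9 UGU (Cys): third position 2-fold.
Four-fold degenerate third positions: 3.

3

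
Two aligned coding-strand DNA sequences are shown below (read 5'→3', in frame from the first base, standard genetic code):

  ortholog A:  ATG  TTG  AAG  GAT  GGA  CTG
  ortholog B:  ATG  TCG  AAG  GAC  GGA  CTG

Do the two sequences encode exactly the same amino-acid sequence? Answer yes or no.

Codon 1: ATG Met / ATG Met — identical.
Codon 2: TTG Leu / TCG Ser — nonsynonymous.
Codon 3: AAG Lys / AAG Lys — identical.
Codon 4: GAT Asp / GAC Asp — synonymous.
Codon 5: GGA Gly / GGA Gly — identical.
Codon 6: CTG Leu / CTG Leu — identical.
Nonsynonymous differences: 1 → different protein.

no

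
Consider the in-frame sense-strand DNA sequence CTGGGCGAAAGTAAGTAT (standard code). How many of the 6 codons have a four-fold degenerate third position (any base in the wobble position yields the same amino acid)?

Codon 1 CTG (Leu): third position 4-fold.
Codon 2 GGC (Gly): third position 4-fold.
Codon 3 GAA (Glu): third position 2-fold.
Codon 4 AGT (Ser): third position 2-fold.
Codon 5 AAG (Lys): third position 2-fold.
Codon 6 TAT (Tyr): third position 2-fold.
Four-fold degenerate third positions: 2.

2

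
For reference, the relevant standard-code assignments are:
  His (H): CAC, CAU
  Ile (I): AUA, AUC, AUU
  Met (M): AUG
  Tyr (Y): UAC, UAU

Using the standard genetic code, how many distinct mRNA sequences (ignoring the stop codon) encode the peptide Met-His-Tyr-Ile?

12

Met: 1 codon.
His: 2 codons.
Tyr: 2 codons.
Ile: 3 codons.
1 × 2 × 2 × 3 = 12.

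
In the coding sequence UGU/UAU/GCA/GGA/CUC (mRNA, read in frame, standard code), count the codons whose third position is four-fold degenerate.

3

Codon 1 UGU (Cys): third position 2-fold.
Codon 2 UAU (Tyr): third position 2-fold.
Codon 3 GCA (Ala): third position 4-fold.
Codon 4 GGA (Gly): third position 4-fold.
Codon 5 CUC (Leu): third position 4-fold.
Four-fold degenerate third positions: 3.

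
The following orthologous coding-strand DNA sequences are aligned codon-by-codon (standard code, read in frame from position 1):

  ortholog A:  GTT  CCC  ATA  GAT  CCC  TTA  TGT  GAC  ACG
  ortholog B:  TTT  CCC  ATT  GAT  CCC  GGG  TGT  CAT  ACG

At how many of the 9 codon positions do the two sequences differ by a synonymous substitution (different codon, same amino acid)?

1

Codon 1: GTT Val / TTT Phe — nonsynonymous.
Codon 2: CCC Pro / CCC Pro — identical.
Codon 3: ATA Ile / ATT Ile — synonymous.
Codon 4: GAT Asp / GAT Asp — identical.
Codon 5: CCC Pro / CCC Pro — identical.
Codon 6: TTA Leu / GGG Gly — nonsynonymous.
Codon 7: TGT Cys / TGT Cys — identical.
Codon 8: GAC Asp / CAT His — nonsynonymous.
Codon 9: ACG Thr / ACG Thr — identical.
Synonymous differences: 1.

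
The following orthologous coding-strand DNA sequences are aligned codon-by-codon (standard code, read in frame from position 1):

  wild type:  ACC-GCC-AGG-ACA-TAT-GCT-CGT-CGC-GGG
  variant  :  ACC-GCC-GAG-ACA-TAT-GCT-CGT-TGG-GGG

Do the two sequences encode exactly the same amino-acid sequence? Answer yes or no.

no

Codon 1: ACC Thr / ACC Thr — identical.
Codon 2: GCC Ala / GCC Ala — identical.
Codon 3: AGG Arg / GAG Glu — nonsynonymous.
Codon 4: ACA Thr / ACA Thr — identical.
Codon 5: TAT Tyr / TAT Tyr — identical.
Codon 6: GCT Ala / GCT Ala — identical.
Codon 7: CGT Arg / CGT Arg — identical.
Codon 8: CGC Arg / TGG Trp — nonsynonymous.
Codon 9: GGG Gly / GGG Gly — identical.
Nonsynonymous differences: 2 → different protein.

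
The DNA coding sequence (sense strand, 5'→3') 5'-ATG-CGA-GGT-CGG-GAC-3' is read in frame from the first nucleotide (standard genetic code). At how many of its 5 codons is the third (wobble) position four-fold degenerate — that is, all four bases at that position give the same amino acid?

Codon 1 ATG (Met): third position 1-fold.
Codon 2 CGA (Arg): third position 4-fold.
Codon 3 GGT (Gly): third position 4-fold.
Codon 4 CGG (Arg): third position 4-fold.
Codon 5 GAC (Asp): third position 2-fold.
Four-fold degenerate third positions: 3.

3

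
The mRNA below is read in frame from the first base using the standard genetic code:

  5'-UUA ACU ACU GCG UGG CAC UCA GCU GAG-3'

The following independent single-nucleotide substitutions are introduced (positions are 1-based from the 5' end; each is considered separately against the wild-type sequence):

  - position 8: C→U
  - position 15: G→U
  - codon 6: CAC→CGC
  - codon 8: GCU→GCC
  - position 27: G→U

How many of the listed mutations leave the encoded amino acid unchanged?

Codon 3: ACU (Thr) → AUU (Ile) — missense.
Codon 5: UGG (Trp) → UGU (Cys) — missense.
Codon 6: CAC (His) → CGC (Arg) — missense.
Codon 8: GCU (Ala) → GCC (Ala) — synonymous.
Codon 9: GAG (Glu) → GAU (Asp) — missense.
Synonymous: 1 of 5.

1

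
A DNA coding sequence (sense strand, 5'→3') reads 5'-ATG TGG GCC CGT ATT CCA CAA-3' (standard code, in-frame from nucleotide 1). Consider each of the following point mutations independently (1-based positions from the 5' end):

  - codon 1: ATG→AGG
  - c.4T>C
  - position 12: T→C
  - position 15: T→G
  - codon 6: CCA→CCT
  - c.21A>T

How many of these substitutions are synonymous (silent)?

Codon 1: ATG (Met) → AGG (Arg) — missense.
Codon 2: TGG (Trp) → CGG (Arg) — missense.
Codon 4: CGT (Arg) → CGC (Arg) — synonymous.
Codon 5: ATT (Ile) → ATG (Met) — missense.
Codon 6: CCA (Pro) → CCT (Pro) — synonymous.
Codon 7: CAA (Gln) → CAT (His) — missense.
Synonymous: 2 of 6.

2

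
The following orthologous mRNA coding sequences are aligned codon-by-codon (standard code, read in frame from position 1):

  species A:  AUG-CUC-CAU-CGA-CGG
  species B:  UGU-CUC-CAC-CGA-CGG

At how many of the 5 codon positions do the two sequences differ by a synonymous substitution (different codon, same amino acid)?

Codon 1: AUG Met / UGU Cys — nonsynonymous.
Codon 2: CUC Leu / CUC Leu — identical.
Codon 3: CAU His / CAC His — synonymous.
Codon 4: CGA Arg / CGA Arg — identical.
Codon 5: CGG Arg / CGG Arg — identical.
Synonymous differences: 1.

1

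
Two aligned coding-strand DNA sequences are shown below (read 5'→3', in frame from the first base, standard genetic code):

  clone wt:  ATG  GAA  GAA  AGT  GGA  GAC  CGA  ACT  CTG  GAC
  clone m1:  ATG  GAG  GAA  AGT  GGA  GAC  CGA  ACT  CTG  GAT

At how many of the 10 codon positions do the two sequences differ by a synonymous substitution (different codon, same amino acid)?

Codon 1: ATG Met / ATG Met — identical.
Codon 2: GAA Glu / GAG Glu — synonymous.
Codon 3: GAA Glu / GAA Glu — identical.
Codon 4: AGT Ser / AGT Ser — identical.
Codon 5: GGA Gly / GGA Gly — identical.
Codon 6: GAC Asp / GAC Asp — identical.
Codon 7: CGA Arg / CGA Arg — identical.
Codon 8: ACT Thr / ACT Thr — identical.
Codon 9: CTG Leu / CTG Leu — identical.
Codon 10: GAC Asp / GAT Asp — synonymous.
Synonymous differences: 2.

2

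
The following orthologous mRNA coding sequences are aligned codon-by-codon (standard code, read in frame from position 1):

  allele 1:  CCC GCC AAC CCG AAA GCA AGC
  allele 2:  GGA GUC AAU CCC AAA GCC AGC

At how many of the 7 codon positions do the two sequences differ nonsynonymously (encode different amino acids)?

2

Codon 1: CCC Pro / GGA Gly — nonsynonymous.
Codon 2: GCC Ala / GUC Val — nonsynonymous.
Codon 3: AAC Asn / AAU Asn — synonymous.
Codon 4: CCG Pro / CCC Pro — synonymous.
Codon 5: AAA Lys / AAA Lys — identical.
Codon 6: GCA Ala / GCC Ala — synonymous.
Codon 7: AGC Ser / AGC Ser — identical.
Nonsynonymous differences: 2.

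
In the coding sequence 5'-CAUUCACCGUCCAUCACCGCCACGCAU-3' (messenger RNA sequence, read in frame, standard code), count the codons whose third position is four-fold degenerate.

Codon 1 CAU (His): third position 2-fold.
Codon 2 UCA (Ser): third position 4-fold.
Codon 3 CCG (Pro): third position 4-fold.
Codon 4 UCC (Ser): third position 4-fold.
Codon 5 AUC (Ile): third position 3-fold.
Codon 6 ACC (Thr): third position 4-fold.
Codon 7 GCC (Ala): third position 4-fold.
Codon 8 ACG (Thr): third position 4-fold.
Codon 9 CAU (His): third position 2-fold.
Four-fold degenerate third positions: 6.

6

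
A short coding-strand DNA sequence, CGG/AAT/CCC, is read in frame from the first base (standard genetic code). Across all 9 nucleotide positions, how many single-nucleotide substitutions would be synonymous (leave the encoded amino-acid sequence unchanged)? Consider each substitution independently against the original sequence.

Codon 1 (CGG, Arg): 4 synonymous substitutions.
Codon 2 (AAT, Asn): 1 synonymous substitution.
Codon 3 (CCC, Pro): 3 synonymous substitutions.
Total: 4 + 1 + 3 = 8.

8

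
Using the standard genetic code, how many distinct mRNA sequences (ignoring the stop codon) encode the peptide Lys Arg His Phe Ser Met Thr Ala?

Lys: 2 codons.
Arg: 6 codons.
His: 2 codons.
Phe: 2 codons.
Ser: 6 codons.
Met: 1 codon.
Thr: 4 codons.
Ala: 4 codons.
2 × 6 × 2 × 2 × 6 × 1 × 4 × 4 = 4608.

4608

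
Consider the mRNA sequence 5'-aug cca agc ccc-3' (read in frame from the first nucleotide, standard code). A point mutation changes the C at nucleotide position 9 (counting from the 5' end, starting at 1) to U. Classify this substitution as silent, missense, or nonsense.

Position 9 falls in codon 3: AGC → Ser.
After the substitution the codon is AGU → Ser.
Both encode Ser, so the change is synonymous.

silent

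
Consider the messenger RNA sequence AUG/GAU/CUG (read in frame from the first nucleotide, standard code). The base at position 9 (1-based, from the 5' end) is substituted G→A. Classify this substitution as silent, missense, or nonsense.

Position 9 falls in codon 3: CUG → Leu.
After the substitution the codon is CUA → Leu.
Both encode Leu, so the change is synonymous.

silent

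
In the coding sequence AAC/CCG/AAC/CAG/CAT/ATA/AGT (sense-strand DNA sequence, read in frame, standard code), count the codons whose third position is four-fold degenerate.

1

Codon 1 AAC (Asn): third position 2-fold.
Codon 2 CCG (Pro): third position 4-fold.
Codon 3 AAC (Asn): third position 2-fold.
Codon 4 CAG (Gln): third position 2-fold.
Codon 5 CAT (His): third position 2-fold.
Codon 6 ATA (Ile): third position 3-fold.
Codon 7 AGT (Ser): third position 2-fold.
Four-fold degenerate third positions: 1.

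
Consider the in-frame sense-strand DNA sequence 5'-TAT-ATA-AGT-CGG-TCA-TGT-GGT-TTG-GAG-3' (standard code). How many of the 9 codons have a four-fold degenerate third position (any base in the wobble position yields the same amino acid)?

3

Codon 1 TAT (Tyr): third position 2-fold.
Codon 2 ATA (Ile): third position 3-fold.
Codon 3 AGT (Ser): third position 2-fold.
Codon 4 CGG (Arg): third position 4-fold.
Codon 5 TCA (Ser): third position 4-fold.
Codon 6 TGT (Cys): third position 2-fold.
Codon 7 GGT (Gly): third position 4-fold.
Codon 8 TTG (Leu): third position 2-fold.
Codon 9 GAG (Glu): third position 2-fold.
Four-fold degenerate third positions: 3.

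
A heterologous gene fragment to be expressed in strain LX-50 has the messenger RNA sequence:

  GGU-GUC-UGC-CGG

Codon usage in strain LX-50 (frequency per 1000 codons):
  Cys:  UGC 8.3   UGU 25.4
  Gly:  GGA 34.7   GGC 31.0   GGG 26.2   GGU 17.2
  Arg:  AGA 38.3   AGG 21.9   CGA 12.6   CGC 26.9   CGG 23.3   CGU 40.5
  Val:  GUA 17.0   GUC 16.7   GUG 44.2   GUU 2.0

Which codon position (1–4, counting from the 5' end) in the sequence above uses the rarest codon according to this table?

3

Codon 1 GGU (Gly): 17.2 per 1000.
Codon 2 GUC (Val): 16.7 per 1000.
Codon 3 UGC (Cys): 8.3 per 1000.
Codon 4 CGG (Arg): 23.3 per 1000.
Lowest frequency is 8.3 at codon 3.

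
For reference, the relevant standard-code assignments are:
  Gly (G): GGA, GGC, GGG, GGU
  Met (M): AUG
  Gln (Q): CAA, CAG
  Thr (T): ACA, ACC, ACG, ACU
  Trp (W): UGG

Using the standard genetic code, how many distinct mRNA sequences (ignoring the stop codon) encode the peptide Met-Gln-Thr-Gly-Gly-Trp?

Met: 1 codon.
Gln: 2 codons.
Thr: 4 codons.
Gly: 4 codons.
Gly: 4 codons.
Trp: 1 codon.
1 × 2 × 4 × 4 × 4 × 1 = 128.

128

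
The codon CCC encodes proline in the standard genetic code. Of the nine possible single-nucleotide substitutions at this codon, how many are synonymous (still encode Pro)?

Position 1: none → 0 synonymous.
Position 2: none → 0 synonymous.
Position 3: CCU, CCA, CCG → 3 synonymous.
Total: 0 + 0 + 3 = 3.

3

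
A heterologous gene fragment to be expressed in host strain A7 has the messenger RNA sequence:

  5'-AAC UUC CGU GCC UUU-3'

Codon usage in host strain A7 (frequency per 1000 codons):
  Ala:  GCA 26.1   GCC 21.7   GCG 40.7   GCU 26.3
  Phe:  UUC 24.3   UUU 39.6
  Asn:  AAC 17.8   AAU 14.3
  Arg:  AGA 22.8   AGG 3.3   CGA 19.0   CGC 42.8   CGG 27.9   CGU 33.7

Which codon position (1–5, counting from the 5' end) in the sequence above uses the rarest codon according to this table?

Codon 1 AAC (Asn): 17.8 per 1000.
Codon 2 UUC (Phe): 24.3 per 1000.
Codon 3 CGU (Arg): 33.7 per 1000.
Codon 4 GCC (Ala): 21.7 per 1000.
Codon 5 UUU (Phe): 39.6 per 1000.
Lowest frequency is 17.8 at codon 1.

1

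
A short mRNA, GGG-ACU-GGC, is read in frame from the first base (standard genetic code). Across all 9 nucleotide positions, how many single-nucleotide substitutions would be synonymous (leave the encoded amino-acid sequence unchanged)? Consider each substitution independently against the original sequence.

9

Codon 1 (GGG, Gly): 3 synonymous substitutions.
Codon 2 (ACU, Thr): 3 synonymous substitutions.
Codon 3 (GGC, Gly): 3 synonymous substitutions.
Total: 3 + 3 + 3 = 9.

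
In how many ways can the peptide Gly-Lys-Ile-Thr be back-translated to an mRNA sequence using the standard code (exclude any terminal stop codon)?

96

Gly: 4 codons.
Lys: 2 codons.
Ile: 3 codons.
Thr: 4 codons.
4 × 2 × 3 × 4 = 96.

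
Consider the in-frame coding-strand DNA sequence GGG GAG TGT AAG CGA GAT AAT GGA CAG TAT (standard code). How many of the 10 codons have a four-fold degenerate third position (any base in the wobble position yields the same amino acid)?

3

Codon 1 GGG (Gly): third position 4-fold.
Codon 2 GAG (Glu): third position 2-fold.
Codon 3 TGT (Cys): third position 2-fold.
Codon 4 AAG (Lys): third position 2-fold.
Codon 5 CGA (Arg): third position 4-fold.
Codon 6 GAT (Asp): third position 2-fold.
Codon 7 AAT (Asn): third position 2-fold.
Codon 8 GGA (Gly): third position 4-fold.
Codon 9 CAG (Gln): third position 2-fold.
Codon 10 TAT (Tyr): third position 2-fold.
Four-fold degenerate third positions: 3.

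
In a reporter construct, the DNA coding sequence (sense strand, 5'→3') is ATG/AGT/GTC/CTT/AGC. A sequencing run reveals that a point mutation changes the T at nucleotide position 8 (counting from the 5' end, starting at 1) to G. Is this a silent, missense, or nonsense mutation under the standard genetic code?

Position 8 falls in codon 3: GTC → Val.
After the substitution the codon is GGC → Gly.
Val ≠ Gly, so this is a missense mutation.

missense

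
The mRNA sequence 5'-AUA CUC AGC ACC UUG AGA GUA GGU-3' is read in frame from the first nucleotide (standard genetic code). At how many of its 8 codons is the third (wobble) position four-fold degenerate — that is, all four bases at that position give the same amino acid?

Codon 1 AUA (Ile): third position 3-fold.
Codon 2 CUC (Leu): third position 4-fold.
Codon 3 AGC (Ser): third position 2-fold.
Codon 4 ACC (Thr): third position 4-fold.
Codon 5 UUG (Leu): third position 2-fold.
Codon 6 AGA (Arg): third position 2-fold.
Codon 7 GUA (Val): third position 4-fold.
Codon 8 GGU (Gly): third position 4-fold.
Four-fold degenerate third positions: 4.

4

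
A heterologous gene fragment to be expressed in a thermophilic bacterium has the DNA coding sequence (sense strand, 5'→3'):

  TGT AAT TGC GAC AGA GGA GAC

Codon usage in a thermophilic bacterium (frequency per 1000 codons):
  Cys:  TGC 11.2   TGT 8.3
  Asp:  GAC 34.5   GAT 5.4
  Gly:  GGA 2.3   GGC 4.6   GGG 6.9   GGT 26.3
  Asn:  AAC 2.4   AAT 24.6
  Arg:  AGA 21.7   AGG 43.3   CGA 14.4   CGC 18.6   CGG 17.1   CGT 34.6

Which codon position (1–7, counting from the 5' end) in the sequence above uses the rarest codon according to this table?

Codon 1 TGT (Cys): 8.3 per 1000.
Codon 2 AAT (Asn): 24.6 per 1000.
Codon 3 TGC (Cys): 11.2 per 1000.
Codon 4 GAC (Asp): 34.5 per 1000.
Codon 5 AGA (Arg): 21.7 per 1000.
Codon 6 GGA (Gly): 2.3 per 1000.
Codon 7 GAC (Asp): 34.5 per 1000.
Lowest frequency is 2.3 at codon 6.

6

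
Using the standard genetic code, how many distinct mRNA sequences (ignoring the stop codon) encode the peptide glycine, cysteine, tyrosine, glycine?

Gly: 4 codons.
Cys: 2 codons.
Tyr: 2 codons.
Gly: 4 codons.
4 × 2 × 2 × 4 = 64.

64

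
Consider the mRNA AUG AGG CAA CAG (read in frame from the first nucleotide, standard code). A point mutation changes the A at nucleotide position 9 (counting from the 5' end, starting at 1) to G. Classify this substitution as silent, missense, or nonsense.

silent

Position 9 falls in codon 3: CAA → Gln.
After the substitution the codon is CAG → Gln.
Both encode Gln, so the change is synonymous.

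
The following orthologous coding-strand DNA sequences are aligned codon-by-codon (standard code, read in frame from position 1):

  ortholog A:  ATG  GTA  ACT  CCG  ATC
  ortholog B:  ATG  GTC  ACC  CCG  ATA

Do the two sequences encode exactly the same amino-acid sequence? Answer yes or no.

Codon 1: ATG Met / ATG Met — identical.
Codon 2: GTA Val / GTC Val — synonymous.
Codon 3: ACT Thr / ACC Thr — synonymous.
Codon 4: CCG Pro / CCG Pro — identical.
Codon 5: ATC Ile / ATA Ile — synonymous.
Nonsynonymous differences: 0 → same protein.

yes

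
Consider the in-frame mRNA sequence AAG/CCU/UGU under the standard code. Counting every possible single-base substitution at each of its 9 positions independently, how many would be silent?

Codon 1 (AAG, Lys): 1 synonymous substitution.
Codon 2 (CCU, Pro): 3 synonymous substitutions.
Codon 3 (UGU, Cys): 1 synonymous substitution.
Total: 1 + 3 + 1 = 5.

5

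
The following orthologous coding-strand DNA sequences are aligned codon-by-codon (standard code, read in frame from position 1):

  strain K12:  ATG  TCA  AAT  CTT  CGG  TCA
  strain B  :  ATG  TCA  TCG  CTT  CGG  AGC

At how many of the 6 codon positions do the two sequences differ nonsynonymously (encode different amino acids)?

Codon 1: ATG Met / ATG Met — identical.
Codon 2: TCA Ser / TCA Ser — identical.
Codon 3: AAT Asn / TCG Ser — nonsynonymous.
Codon 4: CTT Leu / CTT Leu — identical.
Codon 5: CGG Arg / CGG Arg — identical.
Codon 6: TCA Ser / AGC Ser — synonymous.
Nonsynonymous differences: 1.

1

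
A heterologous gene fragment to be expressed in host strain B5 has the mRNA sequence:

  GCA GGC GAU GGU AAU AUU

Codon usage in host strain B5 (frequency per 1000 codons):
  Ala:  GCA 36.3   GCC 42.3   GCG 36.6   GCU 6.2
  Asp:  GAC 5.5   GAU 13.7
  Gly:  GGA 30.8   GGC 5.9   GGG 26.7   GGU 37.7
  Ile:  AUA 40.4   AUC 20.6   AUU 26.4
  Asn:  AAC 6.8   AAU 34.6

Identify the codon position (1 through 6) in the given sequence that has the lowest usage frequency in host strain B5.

Codon 1 GCA (Ala): 36.3 per 1000.
Codon 2 GGC (Gly): 5.9 per 1000.
Codon 3 GAU (Asp): 13.7 per 1000.
Codon 4 GGU (Gly): 37.7 per 1000.
Codon 5 AAU (Asn): 34.6 per 1000.
Codon 6 AUU (Ile): 26.4 per 1000.
Lowest frequency is 5.9 at codon 2.

2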